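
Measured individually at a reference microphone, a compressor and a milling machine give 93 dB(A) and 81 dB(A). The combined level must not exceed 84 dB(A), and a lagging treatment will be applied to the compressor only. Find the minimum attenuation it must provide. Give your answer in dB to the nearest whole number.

Fixed contribution from the other source: Σ 10^(L/10) = 10^(81/10) = 1.259e+08 (81.00 dB(A)).
To meet 84 dB(A) overall, the treated compressor may contribute at most 10^(84/10) − 1.259e+08 = 1.253e+08, i.e. 80.98 dB(A).
So the compressor must be reduced from 93 to 80.98 dB(A): IL = 12.02 dB.

12 dB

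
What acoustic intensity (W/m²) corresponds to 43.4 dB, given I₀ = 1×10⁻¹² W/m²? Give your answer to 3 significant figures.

2.19e-08 W/m²

L = 10·log₁₀(I/I₀) ⇒ I = I₀·10^(L/10) = 10⁻¹² × 10^4.34.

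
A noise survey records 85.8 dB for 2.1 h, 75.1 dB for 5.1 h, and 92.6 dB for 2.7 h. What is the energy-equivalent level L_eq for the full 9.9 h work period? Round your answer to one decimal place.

87.7 dB

The energy average is taken in the linear domain: L_eq = 10·log₁₀[(Σ tᵢ·10^(Lᵢ/10))/T], T = 9.9 h.
Σ tᵢ·10^(Lᵢ/10) = 2.1·10^(85.8/10) + 5.1·10^(75.1/10) + 2.7·10^(92.6/10) = 5.877e+09.
L_eq = 10·log₁₀(5.877e+09/9.9) = 87.73 dB.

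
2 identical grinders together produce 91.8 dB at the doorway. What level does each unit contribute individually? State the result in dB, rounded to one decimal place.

88.8 dB

2 equal contributions raise the level by 10·log₁₀ 2 = 3.010 dB, so each unit alone gives 91.8 − 3.010.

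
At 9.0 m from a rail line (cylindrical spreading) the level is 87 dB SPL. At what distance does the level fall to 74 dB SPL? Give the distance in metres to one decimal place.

179.6 m

The 13.0 dB drop corresponds to a distance ratio of 10^(13.0/10) for a line source.
r₂ = 9.0·10^((87−74)/10) = 9.0·10^(13.0/10) = 179.57 m.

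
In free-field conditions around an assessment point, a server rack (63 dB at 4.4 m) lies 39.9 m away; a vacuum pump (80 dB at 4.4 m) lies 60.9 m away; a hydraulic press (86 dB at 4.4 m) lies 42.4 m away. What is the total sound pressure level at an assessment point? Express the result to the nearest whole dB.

67 dB

Propagate each source to the receiver with L = L_ref − 20·log₁₀(r/r_ref), then add intensities.
server rack: 63 − 20·log₁₀(39.9/4.4) = 63 − 19.15 = 43.85 dB.
vacuum pump: 80 − 20·log₁₀(60.9/4.4) = 80 − 22.82 = 57.18 dB.
hydraulic press: 86 − 20·log₁₀(42.4/4.4) = 86 − 19.68 = 66.32 dB.
Σ 10^(L/10) = 4.833e+06 → L_total = 10·log₁₀(4.833e+06) = 66.84 dB.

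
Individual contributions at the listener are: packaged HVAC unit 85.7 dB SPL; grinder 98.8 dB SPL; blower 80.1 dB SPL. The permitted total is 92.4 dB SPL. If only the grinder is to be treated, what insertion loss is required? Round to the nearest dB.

Fixed contribution from the other sources: Σ 10^(L/10) = 10^(85.7/10) + 10^(80.1/10) = 4.739e+08 (86.76 dB SPL).
To meet 92.4 dB SPL overall, the treated grinder may contribute at most 10^(92.4/10) − 4.739e+08 = 1.264e+09, i.e. 91.02 dB SPL.
So the grinder must be reduced from 98.8 to 91.02 dB SPL: IL = 7.78 dB.

8 dB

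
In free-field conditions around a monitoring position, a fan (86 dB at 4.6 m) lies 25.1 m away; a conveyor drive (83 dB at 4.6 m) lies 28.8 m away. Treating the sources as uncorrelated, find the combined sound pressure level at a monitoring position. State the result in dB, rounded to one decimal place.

72.7 dB

Apply inverse-square spreading to bring every level to the receiver, then sum 10^(L/10).
fan: 86 − 20·log₁₀(25.1/4.6) = 86 − 14.74 = 71.26 dB.
conveyor drive: 83 − 20·log₁₀(28.8/4.6) = 83 − 15.93 = 67.07 dB.
Σ 10^(L/10) = 1.846e+07 → L_total = 10·log₁₀(1.846e+07) = 72.66 dB.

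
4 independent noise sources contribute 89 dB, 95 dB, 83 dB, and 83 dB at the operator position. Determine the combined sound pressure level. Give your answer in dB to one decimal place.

For uncorrelated sources the intensities add, so convert each level to linear form, sum, and take 10·log₁₀ of the total.
Σ 10^(L/10) = 10^(89/10) + 10^(95/10) + 10^(83/10) + 10^(83/10) = 4.356e+09.
L_total = 10·log₁₀(4.356e+09) = 96.39 dB.

96.4 dB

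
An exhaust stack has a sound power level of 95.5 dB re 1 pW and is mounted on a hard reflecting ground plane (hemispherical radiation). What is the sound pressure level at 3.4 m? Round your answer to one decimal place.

76.9 dB

Free-field hemispherical radiation: L_p = L_w − 10·log₁₀(2π·r²), r = 3.4 m.
2π·r² = 72.63 m², 10·log₁₀ of that is 18.611 dB.
L_p = 95.5 − 18.611 = 76.89 dB.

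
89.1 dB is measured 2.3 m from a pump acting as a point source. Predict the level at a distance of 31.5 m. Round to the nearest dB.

66 dB

Point-source attenuation: ΔL = 20·log₁₀(r₂/r₁) = 20·log₁₀(31.5/2.3) = 22.732 dB.
L₂ = 89.1 − 20·log₁₀(31.5/2.3) = 89.1 − 22.732 = 66.37 dB.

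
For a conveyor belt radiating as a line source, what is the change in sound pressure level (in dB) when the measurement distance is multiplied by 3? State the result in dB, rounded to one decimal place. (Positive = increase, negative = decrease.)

-4.8 dB

A line source loses 3 dB per doubling of distance; generally ΔL = −10·log₁₀(r₂/r₁).
ΔL = −10·log₁₀(3) = -4.77 dB.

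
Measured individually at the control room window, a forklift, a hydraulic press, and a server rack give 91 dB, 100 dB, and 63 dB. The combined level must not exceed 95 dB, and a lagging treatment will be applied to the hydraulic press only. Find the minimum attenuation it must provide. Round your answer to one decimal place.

Fixed contribution from the other sources: Σ 10^(L/10) = 10^(91/10) + 10^(63/10) = 1.261e+09 (91.01 dB).
The limit corresponds to 10^(95/10) = 3.162e+09; subtracting the fixed part leaves 1.901e+09 for the hydraulic press, i.e. 92.79 dB.
So the hydraulic press must be reduced from 100 to 92.79 dB: IL = 7.21 dB.

7.2 dB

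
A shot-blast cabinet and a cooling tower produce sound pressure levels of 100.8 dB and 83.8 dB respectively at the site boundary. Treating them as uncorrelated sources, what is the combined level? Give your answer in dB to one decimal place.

100.9 dB

For uncorrelated sources the intensities add, so convert each level to linear form, sum, and take 10·log₁₀ of the total.
Σ 10^(L/10) = 10^(100.8/10) + 10^(83.8/10) = 1.226e+10.
L_total = 10·log₁₀(1.226e+10) = 100.89 dB.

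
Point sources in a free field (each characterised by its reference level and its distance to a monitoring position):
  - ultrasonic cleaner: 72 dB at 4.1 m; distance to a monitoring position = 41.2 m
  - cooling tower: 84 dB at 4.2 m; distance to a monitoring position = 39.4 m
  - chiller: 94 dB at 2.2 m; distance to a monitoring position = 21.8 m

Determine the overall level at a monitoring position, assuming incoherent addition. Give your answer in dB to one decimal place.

Propagate each source to the receiver with L = L_ref − 20·log₁₀(r/r_ref), then add intensities.
ultrasonic cleaner: 72 − 20·log₁₀(41.2/4.1) = 72 − 20.04 = 51.96 dB.
cooling tower: 84 − 20·log₁₀(39.4/4.2) = 84 − 19.44 = 64.56 dB.
chiller: 94 − 20·log₁₀(21.8/2.2) = 94 − 19.92 = 74.08 dB.
Σ 10^(L/10) = 2.859e+07 → L_total = 10·log₁₀(2.859e+07) = 74.56 dB.

74.6 dB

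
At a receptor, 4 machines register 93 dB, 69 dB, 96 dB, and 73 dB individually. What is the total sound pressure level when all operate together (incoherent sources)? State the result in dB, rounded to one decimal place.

For uncorrelated sources the intensities add, so convert each level to linear form, sum, and take 10·log₁₀ of the total.
Σ 10^(L/10) = 10^(93/10) + 10^(69/10) + 10^(96/10) + 10^(73/10) = 6.004e+09.
L_total = 10·log₁₀(6.004e+09) = 97.78 dB.

97.8 dB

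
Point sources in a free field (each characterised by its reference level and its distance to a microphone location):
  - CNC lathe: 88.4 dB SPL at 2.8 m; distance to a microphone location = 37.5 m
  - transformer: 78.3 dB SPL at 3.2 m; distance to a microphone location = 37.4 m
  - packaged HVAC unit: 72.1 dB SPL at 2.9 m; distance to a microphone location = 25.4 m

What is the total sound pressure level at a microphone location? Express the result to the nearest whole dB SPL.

67 dB SPL

Apply inverse-square spreading to bring every level to the receiver, then sum 10^(L/10).
CNC lathe: 88.4 − 20·log₁₀(37.5/2.8) = 88.4 − 22.54 = 65.86 dB SPL.
transformer: 78.3 − 20·log₁₀(37.4/3.2) = 78.3 − 21.35 = 56.95 dB SPL.
packaged HVAC unit: 72.1 − 20·log₁₀(25.4/2.9) = 72.1 − 18.85 = 53.25 dB SPL.
Σ 10^(L/10) = 4.563e+06 → L_total = 10·log₁₀(4.563e+06) = 66.59 dB SPL.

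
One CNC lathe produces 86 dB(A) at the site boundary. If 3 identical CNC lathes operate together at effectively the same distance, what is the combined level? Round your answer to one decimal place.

90.8 dB(A)

With 3 equal, uncorrelated contributions the intensity is 3× that of one unit, giving a rise of 10·log₁₀ 3.
L_total = 86 + 10·log₁₀(3) = 86 + 4.771 = 90.77 dB(A).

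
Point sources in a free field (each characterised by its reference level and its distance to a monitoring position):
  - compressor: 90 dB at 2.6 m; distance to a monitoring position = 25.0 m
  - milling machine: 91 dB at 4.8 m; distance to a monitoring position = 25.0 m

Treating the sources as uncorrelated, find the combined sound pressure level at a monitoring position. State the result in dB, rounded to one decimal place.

Apply inverse-square spreading to bring every level to the receiver, then sum 10^(L/10).
compressor: 90 − 20·log₁₀(25.0/2.6) = 90 − 19.66 = 70.34 dB.
milling machine: 91 − 20·log₁₀(25.0/4.8) = 91 − 14.33 = 76.67 dB.
Σ 10^(L/10) = 5.723e+07 → L_total = 10·log₁₀(5.723e+07) = 77.58 dB.

77.6 dB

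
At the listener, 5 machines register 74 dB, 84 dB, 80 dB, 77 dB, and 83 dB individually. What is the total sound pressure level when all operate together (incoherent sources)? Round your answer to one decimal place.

88.0 dB

Incoherent sources combine by intensity addition: L_total = 10·log₁₀(Σ 10^(L_i/10)).
Σ 10^(L/10) = 10^(74/10) + 10^(84/10) + 10^(80/10) + 10^(77/10) + 10^(83/10) = 6.260e+08.
L_total = 10·log₁₀(6.260e+08) = 87.97 dB.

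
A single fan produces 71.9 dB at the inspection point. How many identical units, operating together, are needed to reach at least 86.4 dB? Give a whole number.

Need L₁ + 10·log₁₀ N ≥ 86.4, i.e. log₁₀ N ≥ 1.45.
N ≥ 10^(14.5/10) = 28.184, so N = 29.

29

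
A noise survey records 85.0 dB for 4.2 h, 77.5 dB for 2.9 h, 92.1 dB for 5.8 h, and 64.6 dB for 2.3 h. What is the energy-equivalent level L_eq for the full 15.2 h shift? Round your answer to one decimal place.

88.6 dB

The energy average is taken in the linear domain: L_eq = 10·log₁₀[(Σ tᵢ·10^(Lᵢ/10))/T], T = 15.2 h.
Σ tᵢ·10^(Lᵢ/10) = 4.2·10^(85.0/10) + 2.9·10^(77.5/10) + 5.8·10^(92.1/10) + 2.3·10^(64.6/10) = 1.090e+10.
L_eq = 10·log₁₀(1.090e+10/15.2) = 88.56 dB.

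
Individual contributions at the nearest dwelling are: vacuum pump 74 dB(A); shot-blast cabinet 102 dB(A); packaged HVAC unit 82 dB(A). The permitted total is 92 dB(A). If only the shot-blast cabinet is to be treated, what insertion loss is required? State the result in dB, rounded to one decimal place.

10.5 dB

The untreated sources together contribute 10^(74/10) + 10^(82/10) = 1.836e+08, i.e. 82.64 dB(A).
To meet 92 dB(A) overall, the treated shot-blast cabinet may contribute at most 10^(92/10) − 1.836e+08 = 1.401e+09, i.e. 91.47 dB(A).
So the shot-blast cabinet must be reduced from 102 to 91.47 dB(A): IL = 10.53 dB.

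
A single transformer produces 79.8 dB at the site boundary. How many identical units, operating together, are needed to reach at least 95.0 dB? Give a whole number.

34

The shortfall is 95.0 − 79.8 = 15.2 dB, and N units add 10·log₁₀ N, so need 10·log₁₀ N ≥ 15.2.
N ≥ 10^(15.2/10) = 33.113, so N = 34.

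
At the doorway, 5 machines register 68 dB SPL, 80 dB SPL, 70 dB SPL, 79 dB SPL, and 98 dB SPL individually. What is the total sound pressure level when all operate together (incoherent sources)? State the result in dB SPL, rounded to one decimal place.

98.1 dB SPL

For uncorrelated sources the intensities add, so convert each level to linear form, sum, and take 10·log₁₀ of the total.
Σ 10^(L/10) = 10^(68/10) + 10^(80/10) + 10^(70/10) + 10^(79/10) + 10^(98/10) = 6.505e+09.
L_total = 10·log₁₀(6.505e+09) = 98.13 dB SPL.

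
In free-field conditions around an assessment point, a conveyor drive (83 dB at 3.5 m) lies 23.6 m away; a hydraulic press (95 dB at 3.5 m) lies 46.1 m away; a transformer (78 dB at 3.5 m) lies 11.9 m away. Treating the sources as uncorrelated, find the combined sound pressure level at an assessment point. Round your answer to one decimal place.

74.5 dB

First find each source's level at the receiver (point-source: −20·log₁₀(r/r_ref)), then combine on an intensity basis.
conveyor drive: 83 − 20·log₁₀(23.6/3.5) = 83 − 16.58 = 66.42 dB.
hydraulic press: 95 − 20·log₁₀(46.1/3.5) = 95 − 22.39 = 72.61 dB.
transformer: 78 − 20·log₁₀(11.9/3.5) = 78 − 10.63 = 67.37 dB.
Σ 10^(L/10) = 2.807e+07 → L_total = 10·log₁₀(2.807e+07) = 74.48 dB.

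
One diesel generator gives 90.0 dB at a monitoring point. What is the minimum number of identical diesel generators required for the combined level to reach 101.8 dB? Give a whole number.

16

Need L₁ + 10·log₁₀ N ≥ 101.8, i.e. log₁₀ N ≥ 1.18.
N ≥ 10^(11.8/10) = 15.136, so N = 16.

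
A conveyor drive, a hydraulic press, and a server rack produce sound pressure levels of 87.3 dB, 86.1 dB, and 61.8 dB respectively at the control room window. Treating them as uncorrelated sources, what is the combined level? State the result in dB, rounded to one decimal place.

Incoherent sources combine by intensity addition: L_total = 10·log₁₀(Σ 10^(L_i/10)).
Σ 10^(L/10) = 10^(87.3/10) + 10^(86.1/10) + 10^(61.8/10) = 9.459e+08.
L_total = 10·log₁₀(9.459e+08) = 89.76 dB.

89.8 dB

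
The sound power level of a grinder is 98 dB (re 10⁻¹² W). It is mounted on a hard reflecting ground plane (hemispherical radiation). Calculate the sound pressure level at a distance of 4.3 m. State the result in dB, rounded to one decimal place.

77.3 dB

The power spreads over a hemisphere of area 2π·r², so L_p = L_w − 10·log₁₀(2π·r²).
2π·r² = 116.2 m², 10·log₁₀ of that is 20.651 dB.
L_p = 98 − 20.651 = 77.35 dB.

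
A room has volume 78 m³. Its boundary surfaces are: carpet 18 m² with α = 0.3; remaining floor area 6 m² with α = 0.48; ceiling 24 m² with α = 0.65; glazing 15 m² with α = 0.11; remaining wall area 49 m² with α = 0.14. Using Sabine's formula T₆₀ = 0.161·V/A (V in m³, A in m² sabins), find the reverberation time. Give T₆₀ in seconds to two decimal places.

0.39 s

A = Σ Sᵢαᵢ = 18·0.3 + 6·0.48 + 24·0.65 + 15·0.11 + 49·0.14 = 32.39 m².
T₆₀ = 0.161·V/A = 0.161·78/32.39 = 0.388 s.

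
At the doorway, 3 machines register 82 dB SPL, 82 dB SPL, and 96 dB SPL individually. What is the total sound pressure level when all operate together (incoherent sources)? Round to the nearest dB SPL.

For uncorrelated sources the intensities add, so convert each level to linear form, sum, and take 10·log₁₀ of the total.
Σ 10^(L/10) = 10^(82/10) + 10^(82/10) + 10^(96/10) = 4.298e+09.
L_total = 10·log₁₀(4.298e+09) = 96.33 dB SPL.

96 dB SPL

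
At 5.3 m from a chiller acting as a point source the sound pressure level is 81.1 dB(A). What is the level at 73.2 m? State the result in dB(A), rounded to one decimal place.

Spherical spreading from a point source gives a 20·log₁₀(r₂/r₁) drop.
L₂ = 81.1 − 20·log₁₀(73.2/5.3) = 81.1 − 22.805 = 58.30 dB(A).

58.3 dB(A)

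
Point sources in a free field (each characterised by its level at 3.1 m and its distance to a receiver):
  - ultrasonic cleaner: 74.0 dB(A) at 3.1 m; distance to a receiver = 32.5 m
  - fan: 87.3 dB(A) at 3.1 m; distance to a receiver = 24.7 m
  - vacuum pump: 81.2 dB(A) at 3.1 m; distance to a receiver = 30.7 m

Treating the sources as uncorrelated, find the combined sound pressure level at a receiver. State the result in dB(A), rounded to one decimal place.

70.0 dB(A)

Apply inverse-square spreading to bring every level to the receiver, then sum 10^(L/10).
ultrasonic cleaner: 74.0 − 20·log₁₀(32.5/3.1) = 74.0 − 20.41 = 53.59 dB(A).
fan: 87.3 − 20·log₁₀(24.7/3.1) = 87.3 − 18.03 = 69.27 dB(A).
vacuum pump: 81.2 − 20·log₁₀(30.7/3.1) = 81.2 − 19.92 = 61.28 dB(A).
Σ 10^(L/10) = 1.003e+07 → L_total = 10·log₁₀(1.003e+07) = 70.01 dB(A).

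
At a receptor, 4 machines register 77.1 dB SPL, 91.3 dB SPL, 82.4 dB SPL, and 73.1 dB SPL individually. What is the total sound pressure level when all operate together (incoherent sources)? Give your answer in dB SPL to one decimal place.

92.0 dB SPL

Incoherent sources combine by intensity addition: L_total = 10·log₁₀(Σ 10^(L_i/10)).
Σ 10^(L/10) = 10^(77.1/10) + 10^(91.3/10) + 10^(82.4/10) + 10^(73.1/10) = 1.594e+09.
L_total = 10·log₁₀(1.594e+09) = 92.03 dB SPL.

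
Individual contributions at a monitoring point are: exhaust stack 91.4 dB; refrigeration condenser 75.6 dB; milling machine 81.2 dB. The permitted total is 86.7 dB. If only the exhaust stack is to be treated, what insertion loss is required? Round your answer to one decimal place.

The untreated sources together contribute 10^(75.6/10) + 10^(81.2/10) = 1.681e+08, i.e. 82.26 dB.
To meet 86.7 dB overall, the treated exhaust stack may contribute at most 10^(86.7/10) − 1.681e+08 = 2.996e+08, i.e. 84.77 dB.
So the exhaust stack must be reduced from 91.4 to 84.77 dB: IL = 6.63 dB.

6.6 dB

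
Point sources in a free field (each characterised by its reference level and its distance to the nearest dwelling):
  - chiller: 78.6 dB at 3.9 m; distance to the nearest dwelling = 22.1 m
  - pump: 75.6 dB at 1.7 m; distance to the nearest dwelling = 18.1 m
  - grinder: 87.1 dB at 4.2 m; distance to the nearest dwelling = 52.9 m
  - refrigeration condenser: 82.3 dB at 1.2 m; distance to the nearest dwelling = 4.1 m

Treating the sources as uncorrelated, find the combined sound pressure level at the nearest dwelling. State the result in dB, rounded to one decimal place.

Propagate each source to the receiver with L = L_ref − 20·log₁₀(r/r_ref), then add intensities.
chiller: 78.6 − 20·log₁₀(22.1/3.9) = 78.6 − 15.07 = 63.53 dB.
pump: 75.6 − 20·log₁₀(18.1/1.7) = 75.6 − 20.54 = 55.06 dB.
grinder: 87.1 − 20·log₁₀(52.9/4.2) = 87.1 − 22.00 = 65.10 dB.
refrigeration condenser: 82.3 − 20·log₁₀(4.1/1.2) = 82.3 − 10.67 = 71.63 dB.
Σ 10^(L/10) = 2.036e+07 → L_total = 10·log₁₀(2.036e+07) = 73.09 dB.

73.1 dB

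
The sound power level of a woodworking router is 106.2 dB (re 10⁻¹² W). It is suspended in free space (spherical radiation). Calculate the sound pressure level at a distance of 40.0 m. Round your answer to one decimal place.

L_p = L_w − 10·log₁₀(4π·r²) with r = 40.0 m.
4π·r² = 2.011e+04 m², 10·log₁₀ of that is 43.033 dB.
L_p = 106.2 − 43.033 = 63.17 dB.

63.2 dB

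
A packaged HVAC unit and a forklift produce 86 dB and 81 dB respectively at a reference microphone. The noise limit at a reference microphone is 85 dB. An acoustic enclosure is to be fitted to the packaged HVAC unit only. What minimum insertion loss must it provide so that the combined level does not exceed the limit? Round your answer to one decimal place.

3.2 dB

The untreated sources together contribute 10^(81/10) = 1.259e+08, i.e. 81.00 dB.
To meet 85 dB overall, the treated packaged HVAC unit may contribute at most 10^(85/10) − 1.259e+08 = 1.903e+08, i.e. 82.80 dB.
So the packaged HVAC unit must be reduced from 86 to 82.80 dB: IL = 3.20 dB.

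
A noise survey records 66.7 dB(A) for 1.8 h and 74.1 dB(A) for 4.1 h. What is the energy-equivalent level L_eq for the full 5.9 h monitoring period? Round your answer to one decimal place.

Weight each interval's intensity by its duration and average over T = 5.9 h:
Σ tᵢ·10^(Lᵢ/10) = 1.8·10^(66.7/10) + 4.1·10^(74.1/10) = 1.138e+08.
L_eq = 10·log₁₀(1.138e+08/5.9) = 72.85 dB(A).

72.9 dB(A)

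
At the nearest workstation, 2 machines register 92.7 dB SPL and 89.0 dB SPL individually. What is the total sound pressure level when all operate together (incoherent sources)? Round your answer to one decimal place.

94.2 dB SPL

For uncorrelated sources the intensities add, so convert each level to linear form, sum, and take 10·log₁₀ of the total.
Σ 10^(L/10) = 10^(92.7/10) + 10^(89.0/10) = 2.656e+09.
L_total = 10·log₁₀(2.656e+09) = 94.24 dB SPL.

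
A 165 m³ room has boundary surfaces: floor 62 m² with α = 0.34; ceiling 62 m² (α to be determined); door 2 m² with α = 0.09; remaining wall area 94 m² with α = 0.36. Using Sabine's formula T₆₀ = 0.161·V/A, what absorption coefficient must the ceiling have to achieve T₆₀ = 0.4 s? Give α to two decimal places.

Required total absorption A = 0.161·165/0.4 = 66.41 m².
Absorption from the other surfaces = 62·0.34 + 2·0.09 + 94·0.36 = 55.10 m², so the ceiling must supply 11.31 m² over 62 m².
α = 11.31/62 = 0.182.

0.18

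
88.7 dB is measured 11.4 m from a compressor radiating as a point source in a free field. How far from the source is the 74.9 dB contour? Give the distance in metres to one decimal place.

Point-source spreading drops the level by 20·log₁₀(r₂/r₁); inverting, r₂/r₁ = 10^(ΔL/20).
r₂ = 11.4·10^((88.7−74.9)/20) = 11.4·10^(13.8/20) = 55.83 m.

55.8 m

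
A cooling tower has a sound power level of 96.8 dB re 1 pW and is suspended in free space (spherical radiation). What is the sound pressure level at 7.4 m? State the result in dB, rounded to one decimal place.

68.4 dB

L_p = L_w − 10·log₁₀(4π·r²) with r = 7.4 m.
4π·r² = 688.1 m², 10·log₁₀ of that is 28.377 dB.
L_p = 96.8 − 28.377 = 68.42 dB.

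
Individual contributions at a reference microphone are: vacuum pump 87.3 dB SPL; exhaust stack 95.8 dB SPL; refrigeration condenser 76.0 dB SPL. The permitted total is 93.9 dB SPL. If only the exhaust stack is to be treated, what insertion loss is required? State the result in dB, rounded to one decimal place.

3.1 dB

Everything except the exhaust stack sums to 10^(87.3/10) + 10^(76.0/10) = 5.768e+08 in linear terms, 87.61 dB SPL.
To meet 93.9 dB SPL overall, the treated exhaust stack may contribute at most 10^(93.9/10) − 5.768e+08 = 1.878e+09, i.e. 92.74 dB SPL.
So the exhaust stack must be reduced from 95.8 to 92.74 dB SPL: IL = 3.06 dB.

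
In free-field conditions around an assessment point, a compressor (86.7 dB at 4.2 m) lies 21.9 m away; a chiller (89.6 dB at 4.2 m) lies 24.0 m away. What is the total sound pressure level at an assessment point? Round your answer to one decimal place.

76.5 dB

First find each source's level at the receiver (point-source: −20·log₁₀(r/r_ref)), then combine on an intensity basis.
compressor: 86.7 − 20·log₁₀(21.9/4.2) = 86.7 − 14.34 = 72.36 dB.
chiller: 89.6 − 20·log₁₀(24.0/4.2) = 89.6 − 15.14 = 74.46 dB.
Σ 10^(L/10) = 4.513e+07 → L_total = 10·log₁₀(4.513e+07) = 76.54 dB.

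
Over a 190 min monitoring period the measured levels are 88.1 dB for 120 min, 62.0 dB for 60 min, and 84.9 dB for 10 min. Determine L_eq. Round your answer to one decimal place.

86.3 dB

The energy average is taken in the linear domain: L_eq = 10·log₁₀[(Σ tᵢ·10^(Lᵢ/10))/T], T = 190 min.
Σ tᵢ·10^(Lᵢ/10) = 120·10^(88.1/10) + 60·10^(62.0/10) + 10·10^(84.9/10) = 8.066e+10.
L_eq = 10·log₁₀(8.066e+10/190) = 86.28 dB.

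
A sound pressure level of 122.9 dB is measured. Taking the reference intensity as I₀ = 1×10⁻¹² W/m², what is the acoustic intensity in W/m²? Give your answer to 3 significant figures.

I = I₀·10^(L/10) = 10⁻¹² × 10^(122.9/10) = 10^(0.290).

1.95 W/m²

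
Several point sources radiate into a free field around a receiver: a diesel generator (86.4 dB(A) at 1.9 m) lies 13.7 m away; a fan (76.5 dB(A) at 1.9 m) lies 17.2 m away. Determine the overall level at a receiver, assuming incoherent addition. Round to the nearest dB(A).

70 dB(A)

Apply inverse-square spreading to bring every level to the receiver, then sum 10^(L/10).
diesel generator: 86.4 − 20·log₁₀(13.7/1.9) = 86.4 − 17.16 = 69.24 dB(A).
fan: 76.5 − 20·log₁₀(17.2/1.9) = 76.5 − 19.14 = 57.36 dB(A).
Σ 10^(L/10) = 8.941e+06 → L_total = 10·log₁₀(8.941e+06) = 69.51 dB(A).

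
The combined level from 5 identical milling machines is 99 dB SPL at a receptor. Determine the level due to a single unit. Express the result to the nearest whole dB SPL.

92 dB SPL

Dividing the total intensity by 5 lowers the level by 10·log₁₀ 5 = 6.990 dB: L₁ = 99 − 6.990.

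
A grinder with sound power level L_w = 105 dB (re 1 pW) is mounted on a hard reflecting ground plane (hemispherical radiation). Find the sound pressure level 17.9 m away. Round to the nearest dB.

Free-field hemispherical radiation: L_p = L_w − 10·log₁₀(2π·r²), r = 17.9 m.
2π·r² = 2013 m², 10·log₁₀ of that is 33.039 dB.
L_p = 105 − 33.039 = 71.96 dB.

72 dB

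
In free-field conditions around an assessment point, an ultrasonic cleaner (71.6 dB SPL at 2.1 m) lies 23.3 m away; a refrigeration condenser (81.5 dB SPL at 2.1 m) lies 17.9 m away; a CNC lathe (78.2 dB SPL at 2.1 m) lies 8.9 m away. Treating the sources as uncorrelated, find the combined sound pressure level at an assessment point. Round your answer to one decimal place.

Propagate each source to the receiver with L = L_ref − 20·log₁₀(r/r_ref), then add intensities.
ultrasonic cleaner: 71.6 − 20·log₁₀(23.3/2.1) = 71.6 − 20.90 = 50.70 dB SPL.
refrigeration condenser: 81.5 − 20·log₁₀(17.9/2.1) = 81.5 − 18.61 = 62.89 dB SPL.
CNC lathe: 78.2 − 20·log₁₀(8.9/2.1) = 78.2 − 12.54 = 65.66 dB SPL.
Σ 10^(L/10) = 5.740e+06 → L_total = 10·log₁₀(5.740e+06) = 67.59 dB SPL.

67.6 dB SPL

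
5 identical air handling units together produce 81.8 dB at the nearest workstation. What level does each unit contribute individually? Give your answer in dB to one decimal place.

For N identical incoherent sources L_total = L₁ + 10·log₁₀ N, so L₁ = 81.8 − 10·log₁₀(5) = 81.8 − 6.990.

74.8 dB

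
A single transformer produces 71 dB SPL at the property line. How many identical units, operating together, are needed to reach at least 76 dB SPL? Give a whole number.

4

Need L₁ + 10·log₁₀ N ≥ 76, i.e. log₁₀ N ≥ 0.50.
N ≥ 10^(5.0/10) = 3.162, so N = 4.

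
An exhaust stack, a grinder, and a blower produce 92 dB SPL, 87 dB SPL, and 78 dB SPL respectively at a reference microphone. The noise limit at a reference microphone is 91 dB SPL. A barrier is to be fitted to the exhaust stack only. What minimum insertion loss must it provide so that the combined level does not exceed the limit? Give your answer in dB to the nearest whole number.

4 dB

The untreated sources together contribute 10^(87/10) + 10^(78/10) = 5.643e+08, i.e. 87.51 dB SPL.
To meet 91 dB SPL overall, the treated exhaust stack may contribute at most 10^(91/10) − 5.643e+08 = 6.946e+08, i.e. 88.42 dB SPL.
Required insertion loss = 92 − 88.42 = 3.58 dB.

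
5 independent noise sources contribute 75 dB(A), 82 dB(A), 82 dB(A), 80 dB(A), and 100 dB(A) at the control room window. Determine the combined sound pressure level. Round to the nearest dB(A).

100 dB(A)

For uncorrelated sources the intensities add, so convert each level to linear form, sum, and take 10·log₁₀ of the total.
Σ 10^(L/10) = 10^(75/10) + 10^(82/10) + 10^(82/10) + 10^(80/10) + 10^(100/10) = 1.045e+10.
L_total = 10·log₁₀(1.045e+10) = 100.19 dB(A).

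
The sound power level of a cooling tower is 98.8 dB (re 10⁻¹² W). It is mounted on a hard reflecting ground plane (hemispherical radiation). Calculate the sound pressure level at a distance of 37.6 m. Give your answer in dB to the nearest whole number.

Free-field hemispherical radiation: L_p = L_w − 10·log₁₀(2π·r²), r = 37.6 m.
2π·r² = 8883 m², 10·log₁₀ of that is 39.486 dB.
L_p = 98.8 − 39.486 = 59.31 dB.

59 dB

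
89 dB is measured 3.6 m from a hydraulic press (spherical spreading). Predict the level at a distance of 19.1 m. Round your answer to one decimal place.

74.5 dB

Point-source attenuation: ΔL = 20·log₁₀(r₂/r₁) = 20·log₁₀(19.1/3.6) = 14.495 dB.
L₂ = 89 − 20·log₁₀(19.1/3.6) = 89 − 14.495 = 74.51 dB.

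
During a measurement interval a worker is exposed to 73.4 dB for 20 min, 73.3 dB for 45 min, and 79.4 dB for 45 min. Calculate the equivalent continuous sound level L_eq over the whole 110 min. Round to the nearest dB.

77 dB

The energy average is taken in the linear domain: L_eq = 10·log₁₀[(Σ tᵢ·10^(Lᵢ/10))/T], T = 110 min.
Σ tᵢ·10^(Lᵢ/10) = 20·10^(73.4/10) + 45·10^(73.3/10) + 45·10^(79.4/10) = 5.319e+09.
L_eq = 10·log₁₀(5.319e+09/110) = 76.84 dB.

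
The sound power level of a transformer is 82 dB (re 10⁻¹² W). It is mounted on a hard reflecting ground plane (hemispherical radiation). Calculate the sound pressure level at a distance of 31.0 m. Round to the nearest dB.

The power spreads over a hemisphere of area 2π·r², so L_p = L_w − 10·log₁₀(2π·r²).
2π·r² = 6038 m², 10·log₁₀ of that is 37.809 dB.
L_p = 82 − 37.809 = 44.19 dB.

44 dB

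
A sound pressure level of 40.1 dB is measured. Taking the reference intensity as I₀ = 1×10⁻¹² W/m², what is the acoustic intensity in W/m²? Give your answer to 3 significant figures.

I = I₀·10^(L/10) = 10⁻¹² × 10^(40.1/10) = 10^(-7.990).

1.02e-08 W/m²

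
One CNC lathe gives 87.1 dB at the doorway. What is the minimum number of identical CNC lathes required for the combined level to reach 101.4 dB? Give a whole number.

27

The shortfall is 101.4 − 87.1 = 14.3 dB, and N units add 10·log₁₀ N, so need 10·log₁₀ N ≥ 14.3.
N ≥ 10^(14.3/10) = 26.915, so N = 27.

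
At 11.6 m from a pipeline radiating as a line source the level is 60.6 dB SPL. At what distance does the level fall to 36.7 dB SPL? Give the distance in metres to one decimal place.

2847.5 m

For a line source L₁ − L₂ = 10·log₁₀(r₂/r₁), so r₂ = r₁·10^((L₁−L₂)/10).
r₂ = 11.6·10^((60.6−36.7)/10) = 11.6·10^(23.9/10) = 2847.46 m.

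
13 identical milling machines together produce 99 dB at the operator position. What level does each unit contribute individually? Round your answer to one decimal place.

87.9 dB

13 equal contributions raise the level by 10·log₁₀ 13 = 11.139 dB, so each unit alone gives 99 − 11.139.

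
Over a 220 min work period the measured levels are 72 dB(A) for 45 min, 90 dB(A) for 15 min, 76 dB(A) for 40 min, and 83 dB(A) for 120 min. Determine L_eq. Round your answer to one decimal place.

82.7 dB(A)

Weight each interval's intensity by its duration and average over T = 220 min:
Σ tᵢ·10^(Lᵢ/10) = 45·10^(72/10) + 15·10^(90/10) + 40·10^(76/10) + 120·10^(83/10) = 4.125e+10.
L_eq = 10·log₁₀(4.125e+10/220) = 82.73 dB(A).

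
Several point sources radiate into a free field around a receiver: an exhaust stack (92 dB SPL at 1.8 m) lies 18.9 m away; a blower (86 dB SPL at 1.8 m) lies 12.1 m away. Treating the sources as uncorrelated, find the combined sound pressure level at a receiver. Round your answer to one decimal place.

Apply inverse-square spreading to bring every level to the receiver, then sum 10^(L/10).
exhaust stack: 92 − 20·log₁₀(18.9/1.8) = 92 − 20.42 = 71.58 dB SPL.
blower: 86 − 20·log₁₀(12.1/1.8) = 86 − 16.55 = 69.45 dB SPL.
Σ 10^(L/10) = 2.319e+07 → L_total = 10·log₁₀(2.319e+07) = 73.65 dB SPL.

73.7 dB SPL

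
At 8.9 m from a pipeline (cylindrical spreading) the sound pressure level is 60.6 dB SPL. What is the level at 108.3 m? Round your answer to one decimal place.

Line-source attenuation: ΔL = 10·log₁₀(r₂/r₁) = 10·log₁₀(108.3/8.9) = 10.852 dB.
L₂ = 60.6 − 10·log₁₀(108.3/8.9) = 60.6 − 10.852 = 49.75 dB SPL.

49.7 dB SPL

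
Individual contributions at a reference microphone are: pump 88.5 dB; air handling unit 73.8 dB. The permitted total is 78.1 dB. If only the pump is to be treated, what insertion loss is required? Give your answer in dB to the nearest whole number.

The untreated sources together contribute 10^(73.8/10) = 2.399e+07, i.e. 73.80 dB.
To meet 78.1 dB overall, the treated pump may contribute at most 10^(78.1/10) − 2.399e+07 = 4.058e+07, i.e. 76.08 dB.
Required insertion loss = 88.5 − 76.08 = 12.42 dB.

12 dB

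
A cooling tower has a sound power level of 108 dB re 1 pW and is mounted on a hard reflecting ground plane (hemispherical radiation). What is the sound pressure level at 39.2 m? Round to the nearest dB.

68 dB

Free-field hemispherical radiation: L_p = L_w − 10·log₁₀(2π·r²), r = 39.2 m.
2π·r² = 9655 m², 10·log₁₀ of that is 39.848 dB.
L_p = 108 − 39.848 = 68.15 dB.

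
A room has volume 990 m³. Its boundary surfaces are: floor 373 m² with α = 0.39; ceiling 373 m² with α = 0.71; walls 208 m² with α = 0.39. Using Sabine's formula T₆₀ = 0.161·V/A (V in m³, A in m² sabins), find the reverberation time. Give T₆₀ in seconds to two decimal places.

Total absorption A = 373·0.39 + 373·0.71 + 208·0.39 = 491.42 m² sabins.
T₆₀ = 0.161 × 990 / 491.42 = 0.324 s.

0.32 s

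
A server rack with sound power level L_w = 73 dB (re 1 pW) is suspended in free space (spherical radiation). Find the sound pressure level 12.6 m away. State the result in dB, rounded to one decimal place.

40.0 dB

The power spreads over a sphere of area 4π·r², so L_p = L_w − 10·log₁₀(4π·r²).
4π·r² = 1995 m², 10·log₁₀ of that is 33.000 dB.
L_p = 73 − 33.000 = 40.00 dB.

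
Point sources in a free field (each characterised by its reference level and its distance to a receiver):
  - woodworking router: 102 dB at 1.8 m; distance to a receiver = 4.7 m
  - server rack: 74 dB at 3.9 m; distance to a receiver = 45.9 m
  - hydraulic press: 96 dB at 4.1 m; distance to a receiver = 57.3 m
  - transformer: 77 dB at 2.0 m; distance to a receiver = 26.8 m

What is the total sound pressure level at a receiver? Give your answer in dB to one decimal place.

First find each source's level at the receiver (point-source: −20·log₁₀(r/r_ref)), then combine on an intensity basis.
woodworking router: 102 − 20·log₁₀(4.7/1.8) = 102 − 8.34 = 93.66 dB.
server rack: 74 − 20·log₁₀(45.9/3.9) = 74 − 21.41 = 52.59 dB.
hydraulic press: 96 − 20·log₁₀(57.3/4.1) = 96 − 22.91 = 73.09 dB.
transformer: 77 − 20·log₁₀(26.8/2.0) = 77 − 22.54 = 54.46 dB.
Σ 10^(L/10) = 2.345e+09 → L_total = 10·log₁₀(2.345e+09) = 93.70 dB.

93.7 dB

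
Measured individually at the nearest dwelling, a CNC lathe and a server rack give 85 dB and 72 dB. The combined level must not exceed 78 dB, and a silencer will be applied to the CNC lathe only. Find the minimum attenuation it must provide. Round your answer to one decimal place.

8.3 dB

Everything except the CNC lathe sums to 10^(72/10) = 1.585e+07 in linear terms, 72.00 dB.
The limit corresponds to 10^(78/10) = 6.310e+07; subtracting the fixed part leaves 4.725e+07 for the CNC lathe, i.e. 76.74 dB.
So the CNC lathe must be reduced from 85 to 76.74 dB: IL = 8.26 dB.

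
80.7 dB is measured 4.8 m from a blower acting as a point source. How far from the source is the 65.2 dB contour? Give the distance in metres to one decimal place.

For a point source L₁ − L₂ = 20·log₁₀(r₂/r₁), so r₂ = r₁·10^((L₁−L₂)/20).
r₂ = 4.8·10^((80.7−65.2)/20) = 4.8·10^(15.5/20) = 28.59 m.

28.6 m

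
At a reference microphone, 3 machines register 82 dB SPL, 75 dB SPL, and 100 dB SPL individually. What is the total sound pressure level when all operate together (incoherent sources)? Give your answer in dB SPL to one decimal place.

Incoherent sources combine by intensity addition: L_total = 10·log₁₀(Σ 10^(L_i/10)).
Σ 10^(L/10) = 10^(82/10) + 10^(75/10) + 10^(100/10) = 1.019e+10.
L_total = 10·log₁₀(1.019e+10) = 100.08 dB SPL.

100.1 dB SPL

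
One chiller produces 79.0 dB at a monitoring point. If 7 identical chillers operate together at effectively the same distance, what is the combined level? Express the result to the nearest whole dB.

87 dB

With 7 equal, uncorrelated contributions the intensity is 7× that of one unit, giving a rise of 10·log₁₀ 7.
L_total = 79.0 + 10·log₁₀(7) = 79.0 + 8.451 = 87.45 dB.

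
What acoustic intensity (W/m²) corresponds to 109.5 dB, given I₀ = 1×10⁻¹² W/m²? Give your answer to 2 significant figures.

L = 10·log₁₀(I/I₀) ⇒ I = I₀·10^(L/10) = 10⁻¹² × 10^10.95.

0.089 W/m²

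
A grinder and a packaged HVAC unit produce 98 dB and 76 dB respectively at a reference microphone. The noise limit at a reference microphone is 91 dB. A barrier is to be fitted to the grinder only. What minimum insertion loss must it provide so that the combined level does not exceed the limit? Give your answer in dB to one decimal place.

7.1 dB

Fixed contribution from the other source: Σ 10^(L/10) = 10^(76/10) = 3.981e+07 (76.00 dB).
To meet 91 dB overall, the treated grinder may contribute at most 10^(91/10) − 3.981e+07 = 1.219e+09, i.e. 90.86 dB.
So the grinder must be reduced from 98 to 90.86 dB: IL = 7.14 dB.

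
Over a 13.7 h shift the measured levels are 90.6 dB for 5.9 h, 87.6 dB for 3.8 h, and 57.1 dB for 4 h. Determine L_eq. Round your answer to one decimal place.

88.2 dB

The energy average is taken in the linear domain: L_eq = 10·log₁₀[(Σ tᵢ·10^(Lᵢ/10))/T], T = 13.7 h.
Σ tᵢ·10^(Lᵢ/10) = 5.9·10^(90.6/10) + 3.8·10^(87.6/10) + 4·10^(57.1/10) = 8.963e+09.
L_eq = 10·log₁₀(8.963e+09/13.7) = 88.16 dB.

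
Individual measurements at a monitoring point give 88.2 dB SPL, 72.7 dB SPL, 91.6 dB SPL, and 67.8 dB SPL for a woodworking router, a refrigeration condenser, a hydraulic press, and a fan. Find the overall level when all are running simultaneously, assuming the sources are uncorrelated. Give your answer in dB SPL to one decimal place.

93.3 dB SPL

For uncorrelated sources the intensities add, so convert each level to linear form, sum, and take 10·log₁₀ of the total.
Σ 10^(L/10) = 10^(88.2/10) + 10^(72.7/10) + 10^(91.6/10) + 10^(67.8/10) = 2.131e+09.
L_total = 10·log₁₀(2.131e+09) = 93.29 dB SPL.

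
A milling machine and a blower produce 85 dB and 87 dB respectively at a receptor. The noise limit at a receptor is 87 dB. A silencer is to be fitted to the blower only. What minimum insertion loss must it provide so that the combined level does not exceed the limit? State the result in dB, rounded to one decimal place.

The untreated sources together contribute 10^(85/10) = 3.162e+08, i.e. 85.00 dB.
To meet 87 dB overall, the treated blower may contribute at most 10^(87/10) − 3.162e+08 = 1.850e+08, i.e. 82.67 dB.
So the blower must be reduced from 87 to 82.67 dB: IL = 4.33 dB.

4.3 dB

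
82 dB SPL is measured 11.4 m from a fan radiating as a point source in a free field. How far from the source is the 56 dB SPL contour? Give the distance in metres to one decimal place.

For a point source L₁ − L₂ = 20·log₁₀(r₂/r₁), so r₂ = r₁·10^((L₁−L₂)/20).
r₂ = 11.4·10^((82−56)/20) = 11.4·10^(26.0/20) = 227.46 m.

227.5 m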